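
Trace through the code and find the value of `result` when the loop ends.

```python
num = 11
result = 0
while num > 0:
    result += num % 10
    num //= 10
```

Let's trace through this code step by step.

Initialize: num = 11
Initialize: result = 0
Entering loop: while num > 0:
After iteration 1: num = 1, result = 1
After iteration 2: num = 0, result = 2
Loop ends.

Final answer: 2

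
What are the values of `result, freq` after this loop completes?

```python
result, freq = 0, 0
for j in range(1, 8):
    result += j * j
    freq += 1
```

Let's trace through this code step by step.

Initialize: result = 0
Initialize: freq = 0
Entering loop: for j in range(1, 8):
After iteration 1: j = 1, result = 1, freq = 1
After iteration 2: j = 2, result = 5, freq = 2
After iteration 3: j = 3, result = 14, freq = 3
After iteration 4: j = 4, result = 30, freq = 4
After iteration 5: j = 5, result = 55, freq = 5
After iteration 6: j = 6, result = 91, freq = 6
After iteration 7: j = 7, result = 140, freq = 7
Loop ends.

Final answer: 140, 7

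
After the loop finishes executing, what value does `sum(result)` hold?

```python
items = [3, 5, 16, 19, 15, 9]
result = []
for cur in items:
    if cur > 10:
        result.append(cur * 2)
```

Let's trace through this code step by step.

Initialize: items = [3, 5, 16, 19, 15, 9]
Initialize: result = []
Entering loop: for cur in items:
After iteration 1: cur = 3, result = []
After iteration 2: cur = 5, result = []
After iteration 3: cur = 16, result = [32]
After iteration 4: cur = 19, result = [32, 38]
After iteration 5: cur = 15, result = [32, 38, 30]
After iteration 6: cur = 9, result = [32, 38, 30]
Loop ends.
sum(result) = 100

Final answer: 100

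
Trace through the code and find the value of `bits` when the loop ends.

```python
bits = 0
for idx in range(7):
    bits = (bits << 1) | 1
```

Let's trace through this code step by step.

Initialize: bits = 0
Entering loop: for idx in range(7):
After iteration 1: idx = 0, bits = 1
After iteration 2: idx = 1, bits = 3
After iteration 3: idx = 2, bits = 7
After iteration 4: idx = 3, bits = 15
After iteration 5: idx = 4, bits = 31
After iteration 6: idx = 5, bits = 63
After iteration 7: idx = 6, bits = 127
Loop ends.

Final answer: 127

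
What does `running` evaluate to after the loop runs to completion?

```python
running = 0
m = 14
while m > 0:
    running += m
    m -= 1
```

Let's trace through this code step by step.

Initialize: running = 0
Initialize: m = 14
Entering loop: while m > 0:
After iteration 1: running = 14, m = 13
After iteration 2: running = 27, m = 12
After iteration 3: running = 39, m = 11
After iteration 4: running = 50, m = 10
After iteration 5: running = 60, m = 9
After iteration 6: running = 69, m = 8
After iteration 7: running = 77, m = 7
After iteration 8: running = 84, m = 6
After iteration 9: running = 90, m = 5
After iteration 10: running = 95, m = 4
After iteration 11: running = 99, m = 3
After iteration 12: running = 102, m = 2
After iteration 13: running = 104, m = 1
After iteration 14: running = 105, m = 0
Loop ends.

Final answer: 105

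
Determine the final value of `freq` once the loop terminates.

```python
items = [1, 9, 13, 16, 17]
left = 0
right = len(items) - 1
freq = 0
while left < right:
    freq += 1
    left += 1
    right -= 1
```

Let's trace through this code step by step.

Initialize: items = [1, 9, 13, 16, 17]
Initialize: left = 0
Initialize: right = 4
Initialize: freq = 0
Entering loop: while left < right:
After iteration 1: left = 1, right = 3, freq = 1
After iteration 2: left = 2, right = 2, freq = 2
Loop ends.

Final answer: 2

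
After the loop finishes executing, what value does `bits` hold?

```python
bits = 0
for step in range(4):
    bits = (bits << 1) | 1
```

Let's trace through this code step by step.

Initialize: bits = 0
Entering loop: for step in range(4):
After iteration 1: step = 0, bits = 1
After iteration 2: step = 1, bits = 3
After iteration 3: step = 2, bits = 7
After iteration 4: step = 3, bits = 15
Loop ends.

Final answer: 15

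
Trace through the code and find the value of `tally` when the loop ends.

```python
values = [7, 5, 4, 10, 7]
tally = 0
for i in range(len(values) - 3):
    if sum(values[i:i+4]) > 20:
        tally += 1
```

Let's trace through this code step by step.

Initialize: values = [7, 5, 4, 10, 7]
Initialize: tally = 0
Entering loop: for i in range(len(values) - 3):
After iteration 1: i = 0, tally = 1
After iteration 2: i = 1, tally = 2
Loop ends.

Final answer: 2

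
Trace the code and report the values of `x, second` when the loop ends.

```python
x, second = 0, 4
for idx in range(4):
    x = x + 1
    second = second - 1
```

Let's trace through this code step by step.

Initialize: x = 0
Initialize: second = 4
Entering loop: for idx in range(4):
After iteration 1: idx = 0, x = 1, second = 3
After iteration 2: idx = 1, x = 2, second = 2
After iteration 3: idx = 2, x = 3, second = 1
After iteration 4: idx = 3, x = 4, second = 0
Loop ends.

Final answer: 4, 0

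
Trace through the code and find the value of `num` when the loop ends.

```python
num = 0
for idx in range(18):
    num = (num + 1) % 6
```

Let's trace through this code step by step.

Initialize: num = 0
Entering loop: for idx in range(18):
After iteration 1: idx = 0, num = 1
After iteration 2: idx = 1, num = 2
After iteration 3: idx = 2, num = 3
After iteration 4: idx = 3, num = 4
After iteration 5: idx = 4, num = 5
After iteration 6: idx = 5, num = 0
After iteration 7: idx = 6, num = 1
After iteration 8: idx = 7, num = 2
After iteration 9: idx = 8, num = 3
After iteration 10: idx = 9, num = 4
After iteration 11: idx = 10, num = 5
After iteration 12: idx = 11, num = 0
After iteration 13: idx = 12, num = 1
After iteration 14: idx = 13, num = 2
After iteration 15: idx = 14, num = 3
After iteration 16: idx = 15, num = 4
After iteration 17: idx = 16, num = 5
After iteration 18: idx = 17, num = 0
Loop ends.

Final answer: 0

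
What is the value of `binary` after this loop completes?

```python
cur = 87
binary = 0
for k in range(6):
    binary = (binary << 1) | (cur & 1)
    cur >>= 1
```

Let's trace through this code step by step.

Initialize: cur = 87
Initialize: binary = 0
Entering loop: for k in range(6):
After iteration 1: k = 0, cur = 43, binary = 1
After iteration 2: k = 1, cur = 21, binary = 3
After iteration 3: k = 2, cur = 10, binary = 7
After iteration 4: k = 3, cur = 5, binary = 14
After iteration 5: k = 4, cur = 2, binary = 29
After iteration 6: k = 5, cur = 1, binary = 58
Loop ends.

Final answer: 58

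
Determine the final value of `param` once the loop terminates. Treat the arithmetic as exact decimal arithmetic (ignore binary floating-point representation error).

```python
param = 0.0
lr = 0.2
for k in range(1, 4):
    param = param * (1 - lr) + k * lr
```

Let's trace through this code step by step.

Initialize: param = 0.0
Initialize: lr = 0.2
Entering loop: for k in range(1, 4):
After iteration 1: k = 1, param = 0.2
After iteration 2: k = 2, param = 0.56
After iteration 3: k = 3, param = 1.048
Loop ends.

Final answer: 1.048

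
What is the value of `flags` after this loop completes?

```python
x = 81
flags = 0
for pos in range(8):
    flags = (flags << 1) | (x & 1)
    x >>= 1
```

Let's trace through this code step by step.

Initialize: x = 81
Initialize: flags = 0
Entering loop: for pos in range(8):
After iteration 1: pos = 0, x = 40, flags = 1
After iteration 2: pos = 1, x = 20, flags = 2
After iteration 3: pos = 2, x = 10, flags = 4
After iteration 4: pos = 3, x = 5, flags = 8
After iteration 5: pos = 4, x = 2, flags = 17
After iteration 6: pos = 5, x = 1, flags = 34
After iteration 7: pos = 6, x = 0, flags = 69
After iteration 8: pos = 7, x = 0, flags = 138
Loop ends.

Final answer: 138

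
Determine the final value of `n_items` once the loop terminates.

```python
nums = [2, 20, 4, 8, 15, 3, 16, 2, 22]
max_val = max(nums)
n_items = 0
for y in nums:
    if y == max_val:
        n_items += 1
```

Let's trace through this code step by step.

Initialize: nums = [2, 20, 4, 8, 15, 3, 16, 2, 22]
Initialize: max_val = 22
Initialize: n_items = 0
Entering loop: for y in nums:
After iteration 1: y = 2, n_items = 0
After iteration 2: y = 20, n_items = 0
After iteration 3: y = 4, n_items = 0
After iteration 4: y = 8, n_items = 0
After iteration 5: y = 15, n_items = 0
After iteration 6: y = 3, n_items = 0
After iteration 7: y = 16, n_items = 0
After iteration 8: y = 2, n_items = 0
After iteration 9: y = 22, n_items = 1
Loop ends.

Final answer: 1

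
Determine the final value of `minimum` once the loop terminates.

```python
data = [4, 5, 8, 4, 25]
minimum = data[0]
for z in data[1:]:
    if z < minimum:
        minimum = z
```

Let's trace through this code step by step.

Initialize: data = [4, 5, 8, 4, 25]
Initialize: minimum = 4
Entering loop: for z in data[1:]:
After iteration 1: z = 5, minimum = 4
After iteration 2: z = 8, minimum = 4
After iteration 3: z = 4, minimum = 4
After iteration 4: z = 25, minimum = 4
Loop ends.

Final answer: 4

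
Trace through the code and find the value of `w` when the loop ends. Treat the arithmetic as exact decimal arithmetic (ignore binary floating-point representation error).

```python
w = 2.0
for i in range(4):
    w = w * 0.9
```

Let's trace through this code step by step.

Initialize: w = 2.0
Entering loop: for i in range(4):
After iteration 1: i = 0, w = 1.8
After iteration 2: i = 1, w = 1.62
After iteration 3: i = 2, w = 1.458
After iteration 4: i = 3, w = 1.3122
Loop ends.

Final answer: 1.3122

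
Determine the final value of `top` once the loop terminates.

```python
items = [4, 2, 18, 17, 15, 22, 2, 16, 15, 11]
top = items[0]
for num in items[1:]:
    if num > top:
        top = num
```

Let's trace through this code step by step.

Initialize: items = [4, 2, 18, 17, 15, 22, 2, 16, 15, 11]
Initialize: top = 4
Entering loop: for num in items[1:]:
After iteration 1: num = 2, top = 4
After iteration 2: num = 18, top = 18
After iteration 3: num = 17, top = 18
After iteration 4: num = 15, top = 18
After iteration 5: num = 22, top = 22
After iteration 6: num = 2, top = 22
After iteration 7: num = 16, top = 22
After iteration 8: num = 15, top = 22
After iteration 9: num = 11, top = 22
Loop ends.

Final answer: 22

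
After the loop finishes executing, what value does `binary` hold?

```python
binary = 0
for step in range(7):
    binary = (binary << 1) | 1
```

Let's trace through this code step by step.

Initialize: binary = 0
Entering loop: for step in range(7):
After iteration 1: step = 0, binary = 1
After iteration 2: step = 1, binary = 3
After iteration 3: step = 2, binary = 7
After iteration 4: step = 3, binary = 15
After iteration 5: step = 4, binary = 31
After iteration 6: step = 5, binary = 63
After iteration 7: step = 6, binary = 127
Loop ends.

Final answer: 127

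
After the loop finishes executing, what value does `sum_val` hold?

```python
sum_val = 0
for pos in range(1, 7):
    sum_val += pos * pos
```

Let's trace through this code step by step.

Initialize: sum_val = 0
Entering loop: for pos in range(1, 7):
After iteration 1: pos = 1, sum_val = 1
After iteration 2: pos = 2, sum_val = 5
After iteration 3: pos = 3, sum_val = 14
After iteration 4: pos = 4, sum_val = 30
After iteration 5: pos = 5, sum_val = 55
After iteration 6: pos = 6, sum_val = 91
Loop ends.

Final answer: 91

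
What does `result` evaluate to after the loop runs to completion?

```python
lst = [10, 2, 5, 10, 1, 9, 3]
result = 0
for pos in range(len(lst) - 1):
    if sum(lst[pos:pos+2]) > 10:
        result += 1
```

Let's trace through this code step by step.

Initialize: lst = [10, 2, 5, 10, 1, 9, 3]
Initialize: result = 0
Entering loop: for pos in range(len(lst) - 1):
After iteration 1: pos = 0, result = 1
After iteration 2: pos = 1, result = 1
After iteration 3: pos = 2, result = 2
After iteration 4: pos = 3, result = 3
After iteration 5: pos = 4, result = 3
After iteration 6: pos = 5, result = 4
Loop ends.

Final answer: 4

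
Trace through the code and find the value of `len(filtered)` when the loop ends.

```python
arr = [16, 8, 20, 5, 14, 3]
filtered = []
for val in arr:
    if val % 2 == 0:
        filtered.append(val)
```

Let's trace through this code step by step.

Initialize: arr = [16, 8, 20, 5, 14, 3]
Initialize: filtered = []
Entering loop: for val in arr:
After iteration 1: val = 16, filtered = [16]
After iteration 2: val = 8, filtered = [16, 8]
After iteration 3: val = 20, filtered = [16, 8, 20]
After iteration 4: val = 5, filtered = [16, 8, 20]
After iteration 5: val = 14, filtered = [16, 8, 20, 14]
After iteration 6: val = 3, filtered = [16, 8, 20, 14]
Loop ends.
len(filtered) = 4

Final answer: 4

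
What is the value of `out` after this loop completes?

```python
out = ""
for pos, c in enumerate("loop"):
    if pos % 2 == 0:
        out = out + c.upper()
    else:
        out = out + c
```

Let's trace through this code step by step.

Initialize: out = ''
Entering loop: for pos, c in enumerate("loop"):
After iteration 1: pos = 0, c = 'l', out = 'L'
After iteration 2: pos = 1, c = 'o', out = 'Lo'
After iteration 3: pos = 2, c = 'o', out = 'LoO'
After iteration 4: pos = 3, c = 'p', out = 'LoOp'
Loop ends.

Final answer: 'LoOp'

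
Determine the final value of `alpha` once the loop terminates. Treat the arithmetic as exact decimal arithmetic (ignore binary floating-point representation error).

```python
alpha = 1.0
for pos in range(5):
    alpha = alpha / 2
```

Let's trace through this code step by step.

Initialize: alpha = 1.0
Entering loop: for pos in range(5):
After iteration 1: pos = 0, alpha = 0.5
After iteration 2: pos = 1, alpha = 0.25
After iteration 3: pos = 2, alpha = 0.125
After iteration 4: pos = 3, alpha = 0.0625
After iteration 5: pos = 4, alpha = 0.03125
Loop ends.

Final answer: 0.03125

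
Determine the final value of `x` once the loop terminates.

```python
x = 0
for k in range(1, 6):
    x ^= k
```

Let's trace through this code step by step.

Initialize: x = 0
Entering loop: for k in range(1, 6):
After iteration 1: k = 1, x = 1
After iteration 2: k = 2, x = 3
After iteration 3: k = 3, x = 0
After iteration 4: k = 4, x = 4
After iteration 5: k = 5, x = 1
Loop ends.

Final answer: 1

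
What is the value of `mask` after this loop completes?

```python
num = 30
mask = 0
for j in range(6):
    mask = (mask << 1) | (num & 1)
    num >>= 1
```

Let's trace through this code step by step.

Initialize: num = 30
Initialize: mask = 0
Entering loop: for j in range(6):
After iteration 1: j = 0, num = 15, mask = 0
After iteration 2: j = 1, num = 7, mask = 1
After iteration 3: j = 2, num = 3, mask = 3
After iteration 4: j = 3, num = 1, mask = 7
After iteration 5: j = 4, num = 0, mask = 15
After iteration 6: j = 5, num = 0, mask = 30
Loop ends.

Final answer: 30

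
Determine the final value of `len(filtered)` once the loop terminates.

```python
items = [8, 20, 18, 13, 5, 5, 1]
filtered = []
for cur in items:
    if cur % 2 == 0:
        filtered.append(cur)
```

Let's trace through this code step by step.

Initialize: items = [8, 20, 18, 13, 5, 5, 1]
Initialize: filtered = []
Entering loop: for cur in items:
After iteration 1: cur = 8, filtered = [8]
After iteration 2: cur = 20, filtered = [8, 20]
After iteration 3: cur = 18, filtered = [8, 20, 18]
After iteration 4: cur = 13, filtered = [8, 20, 18]
After iteration 5: cur = 5, filtered = [8, 20, 18]
After iteration 6: cur = 5, filtered = [8, 20, 18]
After iteration 7: cur = 1, filtered = [8, 20, 18]
Loop ends.
len(filtered) = 3

Final answer: 3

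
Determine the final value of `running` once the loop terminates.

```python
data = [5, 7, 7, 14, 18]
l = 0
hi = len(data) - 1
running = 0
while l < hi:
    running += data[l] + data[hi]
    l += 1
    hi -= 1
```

Let's trace through this code step by step.

Initialize: data = [5, 7, 7, 14, 18]
Initialize: l = 0
Initialize: hi = 4
Initialize: running = 0
Entering loop: while l < hi:
After iteration 1: l = 1, hi = 3, running = 23
After iteration 2: l = 2, hi = 2, running = 44
Loop ends.

Final answer: 44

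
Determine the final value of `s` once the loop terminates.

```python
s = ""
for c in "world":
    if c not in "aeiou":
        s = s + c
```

Let's trace through this code step by step.

Initialize: s = ''
Entering loop: for c in "world":
After iteration 1: c = 'w', s = 'w'
After iteration 2: c = 'o', s = 'w'
After iteration 3: c = 'r', s = 'wr'
After iteration 4: c = 'l', s = 'wrl'
After iteration 5: c = 'd', s = 'wrld'
Loop ends.

Final answer: 'wrld'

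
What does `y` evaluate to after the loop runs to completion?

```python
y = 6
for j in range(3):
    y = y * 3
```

Let's trace through this code step by step.

Initialize: y = 6
Entering loop: for j in range(3):
After iteration 1: j = 0, y = 18
After iteration 2: j = 1, y = 54
After iteration 3: j = 2, y = 162
Loop ends.

Final answer: 162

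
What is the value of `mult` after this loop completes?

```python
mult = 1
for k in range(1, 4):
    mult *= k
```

Let's trace through this code step by step.

Initialize: mult = 1
Entering loop: for k in range(1, 4):
After iteration 1: k = 1, mult = 1
After iteration 2: k = 2, mult = 2
After iteration 3: k = 3, mult = 6
Loop ends.

Final answer: 6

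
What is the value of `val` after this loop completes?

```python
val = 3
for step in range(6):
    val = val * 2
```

Let's trace through this code step by step.

Initialize: val = 3
Entering loop: for step in range(6):
After iteration 1: step = 0, val = 6
After iteration 2: step = 1, val = 12
After iteration 3: step = 2, val = 24
After iteration 4: step = 3, val = 48
After iteration 5: step = 4, val = 96
After iteration 6: step = 5, val = 192
Loop ends.

Final answer: 192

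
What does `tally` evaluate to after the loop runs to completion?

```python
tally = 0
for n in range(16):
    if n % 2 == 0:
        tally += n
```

Let's trace through this code step by step.

Initialize: tally = 0
Entering loop: for n in range(16):
After iteration 1: n = 0, tally = 0
After iteration 2: n = 1, tally = 0
After iteration 3: n = 2, tally = 2
After iteration 4: n = 3, tally = 2
After iteration 5: n = 4, tally = 6
After iteration 6: n = 5, tally = 6
After iteration 7: n = 6, tally = 12
After iteration 8: n = 7, tally = 12
After iteration 9: n = 8, tally = 20
After iteration 10: n = 9, tally = 20
After iteration 11: n = 10, tally = 30
After iteration 12: n = 11, tally = 30
After iteration 13: n = 12, tally = 42
After iteration 14: n = 13, tally = 42
After iteration 15: n = 14, tally = 56
After iteration 16: n = 15, tally = 56
Loop ends.

Final answer: 56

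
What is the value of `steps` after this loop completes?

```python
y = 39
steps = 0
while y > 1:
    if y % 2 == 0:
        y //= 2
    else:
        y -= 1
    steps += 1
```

Let's trace through this code step by step.

Initialize: y = 39
Initialize: steps = 0
Entering loop: while y > 1:
After iteration 1: y = 38, steps = 1
After iteration 2: y = 19, steps = 2
After iteration 3: y = 18, steps = 3
After iteration 4: y = 9, steps = 4
After iteration 5: y = 8, steps = 5
After iteration 6: y = 4, steps = 6
After iteration 7: y = 2, steps = 7
After iteration 8: y = 1, steps = 8
Loop ends.

Final answer: 8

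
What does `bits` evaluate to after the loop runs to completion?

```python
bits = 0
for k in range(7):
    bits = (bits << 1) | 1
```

Let's trace through this code step by step.

Initialize: bits = 0
Entering loop: for k in range(7):
After iteration 1: k = 0, bits = 1
After iteration 2: k = 1, bits = 3
After iteration 3: k = 2, bits = 7
After iteration 4: k = 3, bits = 15
After iteration 5: k = 4, bits = 31
After iteration 6: k = 5, bits = 63
After iteration 7: k = 6, bits = 127
Loop ends.

Final answer: 127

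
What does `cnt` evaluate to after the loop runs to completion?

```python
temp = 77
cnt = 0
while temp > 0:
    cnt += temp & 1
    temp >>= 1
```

Let's trace through this code step by step.

Initialize: temp = 77
Initialize: cnt = 0
Entering loop: while temp > 0:
After iteration 1: temp = 38, cnt = 1
After iteration 2: temp = 19, cnt = 1
After iteration 3: temp = 9, cnt = 2
After iteration 4: temp = 4, cnt = 3
After iteration 5: temp = 2, cnt = 3
After iteration 6: temp = 1, cnt = 3
After iteration 7: temp = 0, cnt = 4
Loop ends.

Final answer: 4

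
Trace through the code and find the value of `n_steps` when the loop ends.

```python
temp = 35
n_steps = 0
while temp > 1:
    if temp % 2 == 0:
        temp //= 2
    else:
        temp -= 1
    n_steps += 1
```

Let's trace through this code step by step.

Initialize: temp = 35
Initialize: n_steps = 0
Entering loop: while temp > 1:
After iteration 1: temp = 34, n_steps = 1
After iteration 2: temp = 17, n_steps = 2
After iteration 3: temp = 16, n_steps = 3
After iteration 4: temp = 8, n_steps = 4
After iteration 5: temp = 4, n_steps = 5
After iteration 6: temp = 2, n_steps = 6
After iteration 7: temp = 1, n_steps = 7
Loop ends.

Final answer: 7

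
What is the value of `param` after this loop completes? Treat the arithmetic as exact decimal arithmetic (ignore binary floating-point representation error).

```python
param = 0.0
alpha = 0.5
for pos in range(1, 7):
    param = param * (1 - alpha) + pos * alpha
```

Let's trace through this code step by step.

Initialize: param = 0.0
Initialize: alpha = 0.5
Entering loop: for pos in range(1, 7):
After iteration 1: pos = 1, param = 0.5
After iteration 2: pos = 2, param = 1.25
After iteration 3: pos = 3, param = 2.125
After iteration 4: pos = 4, param = 3.0625
After iteration 5: pos = 5, param = 4.03125
After iteration 6: pos = 6, param = 5.015625
Loop ends.

Final answer: 5.015625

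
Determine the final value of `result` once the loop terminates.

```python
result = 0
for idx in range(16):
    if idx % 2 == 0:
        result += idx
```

Let's trace through this code step by step.

Initialize: result = 0
Entering loop: for idx in range(16):
After iteration 1: idx = 0, result = 0
After iteration 2: idx = 1, result = 0
After iteration 3: idx = 2, result = 2
After iteration 4: idx = 3, result = 2
After iteration 5: idx = 4, result = 6
After iteration 6: idx = 5, result = 6
After iteration 7: idx = 6, result = 12
After iteration 8: idx = 7, result = 12
After iteration 9: idx = 8, result = 20
After iteration 10: idx = 9, result = 20
After iteration 11: idx = 10, result = 30
After iteration 12: idx = 11, result = 30
After iteration 13: idx = 12, result = 42
After iteration 14: idx = 13, result = 42
After iteration 15: idx = 14, result = 56
After iteration 16: idx = 15, result = 56
Loop ends.

Final answer: 56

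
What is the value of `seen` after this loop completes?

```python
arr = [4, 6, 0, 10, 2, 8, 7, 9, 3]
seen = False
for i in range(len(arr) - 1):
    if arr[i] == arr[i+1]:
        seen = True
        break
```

Let's trace through this code step by step.

Initialize: arr = [4, 6, 0, 10, 2, 8, 7, 9, 3]
Initialize: seen = False
Entering loop: for i in range(len(arr) - 1):
After iteration 1: i = 0, seen = False
After iteration 2: i = 1, seen = False
After iteration 3: i = 2, seen = False
After iteration 4: i = 3, seen = False
After iteration 5: i = 4, seen = False
After iteration 6: i = 5, seen = False
After iteration 7: i = 6, seen = False
After iteration 8: i = 7, seen = False
Loop ends.

Final answer: False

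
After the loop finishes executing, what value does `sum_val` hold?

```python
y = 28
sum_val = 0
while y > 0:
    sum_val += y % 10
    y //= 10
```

Let's trace through this code step by step.

Initialize: y = 28
Initialize: sum_val = 0
Entering loop: while y > 0:
After iteration 1: y = 2, sum_val = 8
After iteration 2: y = 0, sum_val = 10
Loop ends.

Final answer: 10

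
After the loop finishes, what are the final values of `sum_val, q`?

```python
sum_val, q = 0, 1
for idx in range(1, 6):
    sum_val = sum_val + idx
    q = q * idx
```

Let's trace through this code step by step.

Initialize: sum_val = 0
Initialize: q = 1
Entering loop: for idx in range(1, 6):
After iteration 1: idx = 1, sum_val = 1, q = 1
After iteration 2: idx = 2, sum_val = 3, q = 2
After iteration 3: idx = 3, sum_val = 6, q = 6
After iteration 4: idx = 4, sum_val = 10, q = 24
After iteration 5: idx = 5, sum_val = 15, q = 120
Loop ends.

Final answer: 15, 120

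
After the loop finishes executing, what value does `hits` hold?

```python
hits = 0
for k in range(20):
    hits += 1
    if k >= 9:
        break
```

Let's trace through this code step by step.

Initialize: hits = 0
Entering loop: for k in range(20):
After iteration 1: k = 0, hits = 1
After iteration 2: k = 1, hits = 2
After iteration 3: k = 2, hits = 3
After iteration 4: k = 3, hits = 4
After iteration 5: k = 4, hits = 5
After iteration 6: k = 5, hits = 6
After iteration 7: k = 6, hits = 7
After iteration 8: k = 7, hits = 8
After iteration 9: k = 8, hits = 9
After iteration 10: k = 9, hits = 10
Loop ends.

Final answer: 10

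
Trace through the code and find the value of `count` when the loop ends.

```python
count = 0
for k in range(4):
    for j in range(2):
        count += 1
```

Let's trace through this code step by step.

Initialize: count = 0
Entering loop: for k in range(4):
After iteration 1: k = 0, count = 2
After iteration 2: k = 1, count = 4
After iteration 3: k = 2, count = 6
After iteration 4: k = 3, count = 8
Loop ends.

Final answer: 8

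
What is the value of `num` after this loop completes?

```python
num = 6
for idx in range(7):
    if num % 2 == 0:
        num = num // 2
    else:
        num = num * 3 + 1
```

Let's trace through this code step by step.

Initialize: num = 6
Entering loop: for idx in range(7):
After iteration 1: idx = 0, num = 3
After iteration 2: idx = 1, num = 10
After iteration 3: idx = 2, num = 5
After iteration 4: idx = 3, num = 16
After iteration 5: idx = 4, num = 8
After iteration 6: idx = 5, num = 4
After iteration 7: idx = 6, num = 2
Loop ends.

Final answer: 2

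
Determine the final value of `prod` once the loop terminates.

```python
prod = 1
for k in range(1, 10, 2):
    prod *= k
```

Let's trace through this code step by step.

Initialize: prod = 1
Entering loop: for k in range(1, 10, 2):
After iteration 1: k = 1, prod = 1
After iteration 2: k = 3, prod = 3
After iteration 3: k = 5, prod = 15
After iteration 4: k = 7, prod = 105
After iteration 5: k = 9, prod = 945
Loop ends.

Final answer: 945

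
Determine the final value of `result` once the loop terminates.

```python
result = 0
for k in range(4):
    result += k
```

Let's trace through this code step by step.

Initialize: result = 0
Entering loop: for k in range(4):
After iteration 1: k = 0, result = 0
After iteration 2: k = 1, result = 1
After iteration 3: k = 2, result = 3
After iteration 4: k = 3, result = 6
Loop ends.

Final answer: 6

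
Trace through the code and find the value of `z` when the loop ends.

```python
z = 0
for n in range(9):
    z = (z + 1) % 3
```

Let's trace through this code step by step.

Initialize: z = 0
Entering loop: for n in range(9):
After iteration 1: n = 0, z = 1
After iteration 2: n = 1, z = 2
After iteration 3: n = 2, z = 0
After iteration 4: n = 3, z = 1
After iteration 5: n = 4, z = 2
After iteration 6: n = 5, z = 0
After iteration 7: n = 6, z = 1
After iteration 8: n = 7, z = 2
After iteration 9: n = 8, z = 0
Loop ends.

Final answer: 0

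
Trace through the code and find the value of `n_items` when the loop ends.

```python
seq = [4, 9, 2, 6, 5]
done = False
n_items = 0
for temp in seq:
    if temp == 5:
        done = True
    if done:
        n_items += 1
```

Let's trace through this code step by step.

Initialize: seq = [4, 9, 2, 6, 5]
Initialize: done = False
Initialize: n_items = 0
Entering loop: for temp in seq:
After iteration 1: temp = 4, done = False, n_items = 0
After iteration 2: temp = 9, done = False, n_items = 0
After iteration 3: temp = 2, done = False, n_items = 0
After iteration 4: temp = 6, done = False, n_items = 0
After iteration 5: temp = 5, done = True, n_items = 1
Loop ends.

Final answer: 1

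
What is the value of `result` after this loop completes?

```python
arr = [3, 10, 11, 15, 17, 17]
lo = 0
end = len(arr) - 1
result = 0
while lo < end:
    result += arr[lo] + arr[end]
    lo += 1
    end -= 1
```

Let's trace through this code step by step.

Initialize: arr = [3, 10, 11, 15, 17, 17]
Initialize: lo = 0
Initialize: end = 5
Initialize: result = 0
Entering loop: while lo < end:
After iteration 1: lo = 1, end = 4, result = 20
After iteration 2: lo = 2, end = 3, result = 47
After iteration 3: lo = 3, end = 2, result = 73
Loop ends.

Final answer: 73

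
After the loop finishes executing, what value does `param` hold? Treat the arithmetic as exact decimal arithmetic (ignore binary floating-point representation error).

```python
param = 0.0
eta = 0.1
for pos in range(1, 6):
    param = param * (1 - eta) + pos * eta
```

Let's trace through this code step by step.

Initialize: param = 0.0
Initialize: eta = 0.1
Entering loop: for pos in range(1, 6):
After iteration 1: pos = 1, param = 0.1
After iteration 2: pos = 2, param = 0.29
After iteration 3: pos = 3, param = 0.561
After iteration 4: pos = 4, param = 0.9049
After iteration 5: pos = 5, param = 1.31441
Loop ends.

Final answer: 1.31441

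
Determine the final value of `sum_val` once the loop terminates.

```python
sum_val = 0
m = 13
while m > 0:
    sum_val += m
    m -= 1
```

Let's trace through this code step by step.

Initialize: sum_val = 0
Initialize: m = 13
Entering loop: while m > 0:
After iteration 1: sum_val = 13, m = 12
After iteration 2: sum_val = 25, m = 11
After iteration 3: sum_val = 36, m = 10
After iteration 4: sum_val = 46, m = 9
After iteration 5: sum_val = 55, m = 8
After iteration 6: sum_val = 63, m = 7
After iteration 7: sum_val = 70, m = 6
After iteration 8: sum_val = 76, m = 5
After iteration 9: sum_val = 81, m = 4
After iteration 10: sum_val = 85, m = 3
After iteration 11: sum_val = 88, m = 2
After iteration 12: sum_val = 90, m = 1
After iteration 13: sum_val = 91, m = 0
Loop ends.

Final answer: 91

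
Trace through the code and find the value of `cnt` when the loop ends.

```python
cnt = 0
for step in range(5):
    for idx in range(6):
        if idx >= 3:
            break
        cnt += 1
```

Let's trace through this code step by step.

Initialize: cnt = 0
Entering loop: for step in range(5):
After iteration 1: step = 0, cnt = 3
After iteration 2: step = 1, cnt = 6
After iteration 3: step = 2, cnt = 9
After iteration 4: step = 3, cnt = 12
After iteration 5: step = 4, cnt = 15
Loop ends.

Final answer: 15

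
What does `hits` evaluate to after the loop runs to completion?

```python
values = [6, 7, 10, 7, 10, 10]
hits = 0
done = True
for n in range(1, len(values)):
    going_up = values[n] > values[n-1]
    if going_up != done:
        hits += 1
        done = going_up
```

Let's trace through this code step by step.

Initialize: values = [6, 7, 10, 7, 10, 10]
Initialize: hits = 0
Initialize: done = True
Entering loop: for n in range(1, len(values)):
After iteration 1: n = 1, hits = 0, done = True, going_up = True
After iteration 2: n = 2, hits = 0, done = True, going_up = True
After iteration 3: n = 3, hits = 1, done = False, going_up = False
After iteration 4: n = 4, hits = 2, done = True, going_up = True
After iteration 5: n = 5, hits = 3, done = False, going_up = False
Loop ends.

Final answer: 3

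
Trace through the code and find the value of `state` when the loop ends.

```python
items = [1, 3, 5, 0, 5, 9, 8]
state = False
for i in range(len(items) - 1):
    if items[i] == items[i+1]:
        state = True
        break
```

Let's trace through this code step by step.

Initialize: items = [1, 3, 5, 0, 5, 9, 8]
Initialize: state = False
Entering loop: for i in range(len(items) - 1):
After iteration 1: i = 0, state = False
After iteration 2: i = 1, state = False
After iteration 3: i = 2, state = False
After iteration 4: i = 3, state = False
After iteration 5: i = 4, state = False
After iteration 6: i = 5, state = False
Loop ends.

Final answer: False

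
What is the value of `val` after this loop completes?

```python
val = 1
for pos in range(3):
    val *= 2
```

Let's trace through this code step by step.

Initialize: val = 1
Entering loop: for pos in range(3):
After iteration 1: pos = 0, val = 2
After iteration 2: pos = 1, val = 4
After iteration 3: pos = 2, val = 8
Loop ends.

Final answer: 8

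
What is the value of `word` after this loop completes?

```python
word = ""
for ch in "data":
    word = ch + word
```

Let's trace through this code step by step.

Initialize: word = ''
Entering loop: for ch in "data":
After iteration 1: ch = 'd', word = 'd'
After iteration 2: ch = 'a', word = 'ad'
After iteration 3: ch = 't', word = 'tad'
After iteration 4: ch = 'a', word = 'atad'
Loop ends.

Final answer: 'atad'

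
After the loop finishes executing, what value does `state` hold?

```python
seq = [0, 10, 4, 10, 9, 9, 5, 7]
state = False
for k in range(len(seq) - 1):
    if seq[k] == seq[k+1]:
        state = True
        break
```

Let's trace through this code step by step.

Initialize: seq = [0, 10, 4, 10, 9, 9, 5, 7]
Initialize: state = False
Entering loop: for k in range(len(seq) - 1):
After iteration 1: k = 0, state = False
After iteration 2: k = 1, state = False
After iteration 3: k = 2, state = False
After iteration 4: k = 3, state = False
After iteration 5: k = 4, state = True
Loop ends.

Final answer: True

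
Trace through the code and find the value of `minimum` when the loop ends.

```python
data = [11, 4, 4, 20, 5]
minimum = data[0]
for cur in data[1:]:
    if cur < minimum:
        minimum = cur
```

Let's trace through this code step by step.

Initialize: data = [11, 4, 4, 20, 5]
Initialize: minimum = 11
Entering loop: for cur in data[1:]:
After iteration 1: cur = 4, minimum = 4
After iteration 2: cur = 4, minimum = 4
After iteration 3: cur = 20, minimum = 4
After iteration 4: cur = 5, minimum = 4
Loop ends.

Final answer: 4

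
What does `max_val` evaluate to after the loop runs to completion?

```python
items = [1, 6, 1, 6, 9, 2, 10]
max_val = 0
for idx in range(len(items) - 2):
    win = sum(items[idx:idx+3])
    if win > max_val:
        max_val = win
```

Let's trace through this code step by step.

Initialize: items = [1, 6, 1, 6, 9, 2, 10]
Initialize: max_val = 0
Entering loop: for idx in range(len(items) - 2):
After iteration 1: idx = 0, max_val = 8, win = 8
After iteration 2: idx = 1, max_val = 13, win = 13
After iteration 3: idx = 2, max_val = 16, win = 16
After iteration 4: idx = 3, max_val = 17, win = 17
After iteration 5: idx = 4, max_val = 21, win = 21
Loop ends.

Final answer: 21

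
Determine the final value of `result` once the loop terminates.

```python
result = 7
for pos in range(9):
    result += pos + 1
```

Let's trace through this code step by step.

Initialize: result = 7
Entering loop: for pos in range(9):
After iteration 1: pos = 0, result = 8
After iteration 2: pos = 1, result = 10
After iteration 3: pos = 2, result = 13
After iteration 4: pos = 3, result = 17
After iteration 5: pos = 4, result = 22
After iteration 6: pos = 5, result = 28
After iteration 7: pos = 6, result = 35
After iteration 8: pos = 7, result = 43
After iteration 9: pos = 8, result = 52
Loop ends.

Final answer: 52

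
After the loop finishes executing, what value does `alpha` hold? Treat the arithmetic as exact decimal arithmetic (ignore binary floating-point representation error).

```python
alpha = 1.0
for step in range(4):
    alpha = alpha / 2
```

Let's trace through this code step by step.

Initialize: alpha = 1.0
Entering loop: for step in range(4):
After iteration 1: step = 0, alpha = 0.5
After iteration 2: step = 1, alpha = 0.25
After iteration 3: step = 2, alpha = 0.125
After iteration 4: step = 3, alpha = 0.0625
Loop ends.

Final answer: 0.0625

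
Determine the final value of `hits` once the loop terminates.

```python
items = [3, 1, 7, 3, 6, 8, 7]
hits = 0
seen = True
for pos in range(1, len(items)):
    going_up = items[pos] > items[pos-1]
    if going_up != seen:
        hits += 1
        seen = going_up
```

Let's trace through this code step by step.

Initialize: items = [3, 1, 7, 3, 6, 8, 7]
Initialize: hits = 0
Initialize: seen = True
Entering loop: for pos in range(1, len(items)):
After iteration 1: pos = 1, hits = 1, seen = False, going_up = False
After iteration 2: pos = 2, hits = 2, seen = True, going_up = True
After iteration 3: pos = 3, hits = 3, seen = False, going_up = False
After iteration 4: pos = 4, hits = 4, seen = True, going_up = True
After iteration 5: pos = 5, hits = 4, seen = True, going_up = True
After iteration 6: pos = 6, hits = 5, seen = False, going_up = False
Loop ends.

Final answer: 5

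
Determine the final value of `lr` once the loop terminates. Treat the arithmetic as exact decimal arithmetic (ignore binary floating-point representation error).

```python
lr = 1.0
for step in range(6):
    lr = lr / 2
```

Let's trace through this code step by step.

Initialize: lr = 1.0
Entering loop: for step in range(6):
After iteration 1: step = 0, lr = 0.5
After iteration 2: step = 1, lr = 0.25
After iteration 3: step = 2, lr = 0.125
After iteration 4: step = 3, lr = 0.0625
After iteration 5: step = 4, lr = 0.03125
After iteration 6: step = 5, lr = 0.015625
Loop ends.

Final answer: 0.015625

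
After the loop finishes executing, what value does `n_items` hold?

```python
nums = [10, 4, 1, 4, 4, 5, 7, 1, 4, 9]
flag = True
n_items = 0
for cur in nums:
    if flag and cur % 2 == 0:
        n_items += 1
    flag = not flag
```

Let's trace through this code step by step.

Initialize: nums = [10, 4, 1, 4, 4, 5, 7, 1, 4, 9]
Initialize: flag = True
Initialize: n_items = 0
Entering loop: for cur in nums:
After iteration 1: cur = 10, flag = False, n_items = 1
After iteration 2: cur = 4, flag = True, n_items = 1
After iteration 3: cur = 1, flag = False, n_items = 1
After iteration 4: cur = 4, flag = True, n_items = 1
After iteration 5: cur = 4, flag = False, n_items = 2
After iteration 6: cur = 5, flag = True, n_items = 2
After iteration 7: cur = 7, flag = False, n_items = 2
After iteration 8: cur = 1, flag = True, n_items = 2
After iteration 9: cur = 4, flag = False, n_items = 3
After iteration 10: cur = 9, flag = True, n_items = 3
Loop ends.

Final answer: 3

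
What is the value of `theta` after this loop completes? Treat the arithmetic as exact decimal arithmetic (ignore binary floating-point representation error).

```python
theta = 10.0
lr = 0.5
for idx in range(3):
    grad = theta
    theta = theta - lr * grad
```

Let's trace through this code step by step.

Initialize: theta = 10.0
Initialize: lr = 0.5
Entering loop: for idx in range(3):
After iteration 1: idx = 0, theta = 5.0, grad = 10.0
After iteration 2: idx = 1, theta = 2.5, grad = 5.0
After iteration 3: idx = 2, theta = 1.25, grad = 2.5
Loop ends.

Final answer: 1.25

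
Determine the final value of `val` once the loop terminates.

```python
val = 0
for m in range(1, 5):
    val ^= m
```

Let's trace through this code step by step.

Initialize: val = 0
Entering loop: for m in range(1, 5):
After iteration 1: m = 1, val = 1
After iteration 2: m = 2, val = 3
After iteration 3: m = 3, val = 0
After iteration 4: m = 4, val = 4
Loop ends.

Final answer: 4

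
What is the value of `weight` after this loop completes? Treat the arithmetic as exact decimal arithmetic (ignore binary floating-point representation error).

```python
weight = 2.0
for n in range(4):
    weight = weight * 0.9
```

Let's trace through this code step by step.

Initialize: weight = 2.0
Entering loop: for n in range(4):
After iteration 1: n = 0, weight = 1.8
After iteration 2: n = 1, weight = 1.62
After iteration 3: n = 2, weight = 1.458
After iteration 4: n = 3, weight = 1.3122
Loop ends.

Final answer: 1.3122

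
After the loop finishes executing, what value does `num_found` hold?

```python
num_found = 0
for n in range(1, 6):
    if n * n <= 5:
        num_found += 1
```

Let's trace through this code step by step.

Initialize: num_found = 0
Entering loop: for n in range(1, 6):
After iteration 1: n = 1, num_found = 1
After iteration 2: n = 2, num_found = 2
After iteration 3: n = 3, num_found = 2
After iteration 4: n = 4, num_found = 2
After iteration 5: n = 5, num_found = 2
Loop ends.

Final answer: 2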